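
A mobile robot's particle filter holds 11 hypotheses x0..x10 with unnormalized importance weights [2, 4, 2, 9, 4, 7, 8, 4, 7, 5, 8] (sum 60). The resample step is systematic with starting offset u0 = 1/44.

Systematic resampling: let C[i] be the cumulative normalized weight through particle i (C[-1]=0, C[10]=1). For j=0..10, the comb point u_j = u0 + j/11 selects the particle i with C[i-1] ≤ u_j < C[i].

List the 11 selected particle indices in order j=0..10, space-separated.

0 2 3 4 5 6 6 7 8 9 10

C = [1/30, 1/10, 2/15, 17/60, 7/20, 7/15, 3/5, 2/3, 47/60, 13/15, 1]
j=0: u_0=1/44 ∈ [0, 1/30) → index 0
j=1: u_1=5/44 ∈ [1/10, 2/15) → index 2
j=2: u_2=9/44 ∈ [2/15, 17/60) → index 3
j=3: u_3=13/44 ∈ [17/60, 7/20) → index 4
j=4: u_4=17/44 ∈ [7/20, 7/15) → index 5
j=5: u_5=21/44 ∈ [7/15, 3/5) → index 6
j=6: u_6=25/44 ∈ [7/15, 3/5) → index 6
j=7: u_7=29/44 ∈ [3/5, 2/3) → index 7
j=8: u_8=3/4 ∈ [2/3, 47/60) → index 8
j=9: u_9=37/44 ∈ [47/60, 13/15) → index 9
j=10: u_10=41/44 ∈ [13/15, 1) → index 10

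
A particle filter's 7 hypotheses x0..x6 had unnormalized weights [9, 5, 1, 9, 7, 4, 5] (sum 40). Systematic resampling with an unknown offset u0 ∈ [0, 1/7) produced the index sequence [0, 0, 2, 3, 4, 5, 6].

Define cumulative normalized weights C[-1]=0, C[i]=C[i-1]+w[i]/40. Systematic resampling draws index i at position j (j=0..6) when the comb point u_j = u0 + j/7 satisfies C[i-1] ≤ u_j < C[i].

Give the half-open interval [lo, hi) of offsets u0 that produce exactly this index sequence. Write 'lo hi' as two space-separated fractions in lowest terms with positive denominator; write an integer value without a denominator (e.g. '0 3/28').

9/140 23/280

C = [9/40, 7/20, 3/8, 3/5, 31/40, 7/8, 1]
j=0 picked index 0: u0 ∈ [0, 9/40)
j=1 picked index 0: u0 ∈ [-1/7, 23/280)
j=2 picked index 2: u0 ∈ [9/140, 5/56)
j=3 picked index 3: u0 ∈ [-3/56, 6/35)
j=4 picked index 4: u0 ∈ [1/35, 57/280)
j=5 picked index 5: u0 ∈ [17/280, 9/56)
j=6 picked index 6: u0 ∈ [1/56, 1/7)
intersection: [9/140, 23/280)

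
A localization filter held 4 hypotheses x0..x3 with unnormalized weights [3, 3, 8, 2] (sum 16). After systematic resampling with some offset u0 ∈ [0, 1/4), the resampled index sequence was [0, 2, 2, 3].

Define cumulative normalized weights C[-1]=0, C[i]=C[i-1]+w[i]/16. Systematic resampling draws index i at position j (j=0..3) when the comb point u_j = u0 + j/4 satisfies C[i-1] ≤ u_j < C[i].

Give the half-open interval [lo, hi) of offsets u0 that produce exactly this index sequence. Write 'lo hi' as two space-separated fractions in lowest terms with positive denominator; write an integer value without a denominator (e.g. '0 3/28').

1/8 3/16

C = [3/16, 3/8, 7/8, 1]
j=0 picked index 0: u0 ∈ [0, 3/16)
j=1 picked index 2: u0 ∈ [1/8, 5/8)
j=2 picked index 2: u0 ∈ [-1/8, 3/8)
j=3 picked index 3: u0 ∈ [1/8, 1/4)
intersection: [1/8, 3/16)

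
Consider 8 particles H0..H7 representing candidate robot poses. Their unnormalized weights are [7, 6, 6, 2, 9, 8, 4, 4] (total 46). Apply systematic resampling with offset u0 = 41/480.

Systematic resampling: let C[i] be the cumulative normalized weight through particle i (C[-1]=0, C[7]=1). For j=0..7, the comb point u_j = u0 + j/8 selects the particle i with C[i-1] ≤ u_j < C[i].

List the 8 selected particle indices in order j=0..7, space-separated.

C = [7/46, 13/46, 19/46, 21/46, 15/23, 19/23, 21/23, 1]
j=0: u_0=41/480 ∈ [0, 7/46) → index 0
j=1: u_1=101/480 ∈ [7/46, 13/46) → index 1
j=2: u_2=161/480 ∈ [13/46, 19/46) → index 2
j=3: u_3=221/480 ∈ [21/46, 15/23) → index 4
j=4: u_4=281/480 ∈ [21/46, 15/23) → index 4
j=5: u_5=341/480 ∈ [15/23, 19/23) → index 5
j=6: u_6=401/480 ∈ [19/23, 21/23) → index 6
j=7: u_7=461/480 ∈ [21/23, 1) → index 7

0 1 2 4 4 5 6 7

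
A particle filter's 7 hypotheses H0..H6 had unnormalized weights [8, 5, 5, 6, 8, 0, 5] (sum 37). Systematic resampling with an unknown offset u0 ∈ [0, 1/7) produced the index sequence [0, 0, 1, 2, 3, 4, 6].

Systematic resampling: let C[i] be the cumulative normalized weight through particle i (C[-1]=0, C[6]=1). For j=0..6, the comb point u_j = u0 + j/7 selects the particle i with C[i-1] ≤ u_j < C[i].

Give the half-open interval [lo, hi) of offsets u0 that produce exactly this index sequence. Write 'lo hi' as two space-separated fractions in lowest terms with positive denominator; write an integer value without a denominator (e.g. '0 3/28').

C = [8/37, 13/37, 18/37, 24/37, 32/37, 32/37, 1]
j=0 picked index 0: u0 ∈ [0, 8/37)
j=1 picked index 0: u0 ∈ [-1/7, 19/259)
j=2 picked index 1: u0 ∈ [-18/259, 17/259)
j=3 picked index 2: u0 ∈ [-20/259, 15/259)
j=4 picked index 3: u0 ∈ [-22/259, 20/259)
j=5 picked index 4: u0 ∈ [-17/259, 39/259)
j=6 picked index 6: u0 ∈ [2/259, 1/7)
intersection: [2/259, 15/259)

2/259 15/259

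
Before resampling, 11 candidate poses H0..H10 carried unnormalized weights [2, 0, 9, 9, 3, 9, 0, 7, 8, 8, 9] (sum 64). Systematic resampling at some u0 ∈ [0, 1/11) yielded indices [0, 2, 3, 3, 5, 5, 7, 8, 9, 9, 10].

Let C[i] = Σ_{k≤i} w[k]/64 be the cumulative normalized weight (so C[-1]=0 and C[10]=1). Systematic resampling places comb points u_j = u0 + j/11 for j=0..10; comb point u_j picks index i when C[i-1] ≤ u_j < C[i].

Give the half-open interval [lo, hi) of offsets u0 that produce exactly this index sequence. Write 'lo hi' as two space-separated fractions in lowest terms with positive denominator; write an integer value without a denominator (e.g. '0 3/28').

C = [1/32, 1/32, 11/64, 5/16, 23/64, 1/2, 1/2, 39/64, 47/64, 55/64, 1]
j=0 picked index 0: u0 ∈ [0, 1/32)
j=1 picked index 2: u0 ∈ [-21/352, 57/704)
j=2 picked index 3: u0 ∈ [-7/704, 23/176)
j=3 picked index 3: u0 ∈ [-71/704, 7/176)
j=4 picked index 5: u0 ∈ [-3/704, 3/22)
j=5 picked index 5: u0 ∈ [-67/704, 1/22)
j=6 picked index 7: u0 ∈ [-1/22, 45/704)
j=7 picked index 8: u0 ∈ [-19/704, 69/704)
j=8 picked index 9: u0 ∈ [5/704, 93/704)
j=9 picked index 9: u0 ∈ [-59/704, 29/704)
j=10 picked index 10: u0 ∈ [-35/704, 1/11)
intersection: [5/704, 1/32)

5/704 1/32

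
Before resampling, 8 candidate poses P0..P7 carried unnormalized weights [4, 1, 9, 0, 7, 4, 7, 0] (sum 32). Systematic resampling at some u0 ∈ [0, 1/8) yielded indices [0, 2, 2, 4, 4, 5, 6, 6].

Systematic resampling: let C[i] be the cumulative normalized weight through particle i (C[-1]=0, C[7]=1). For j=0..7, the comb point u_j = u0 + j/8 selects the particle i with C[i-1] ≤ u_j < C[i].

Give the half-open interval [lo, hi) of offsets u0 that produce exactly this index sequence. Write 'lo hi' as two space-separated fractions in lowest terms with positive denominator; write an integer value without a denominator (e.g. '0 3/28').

1/16 1/8

C = [1/8, 5/32, 7/16, 7/16, 21/32, 25/32, 1, 1]
j=0 picked index 0: u0 ∈ [0, 1/8)
j=1 picked index 2: u0 ∈ [1/32, 5/16)
j=2 picked index 2: u0 ∈ [-3/32, 3/16)
j=3 picked index 4: u0 ∈ [1/16, 9/32)
j=4 picked index 4: u0 ∈ [-1/16, 5/32)
j=5 picked index 5: u0 ∈ [1/32, 5/32)
j=6 picked index 6: u0 ∈ [1/32, 1/4)
j=7 picked index 6: u0 ∈ [-3/32, 1/8)
intersection: [1/16, 1/8)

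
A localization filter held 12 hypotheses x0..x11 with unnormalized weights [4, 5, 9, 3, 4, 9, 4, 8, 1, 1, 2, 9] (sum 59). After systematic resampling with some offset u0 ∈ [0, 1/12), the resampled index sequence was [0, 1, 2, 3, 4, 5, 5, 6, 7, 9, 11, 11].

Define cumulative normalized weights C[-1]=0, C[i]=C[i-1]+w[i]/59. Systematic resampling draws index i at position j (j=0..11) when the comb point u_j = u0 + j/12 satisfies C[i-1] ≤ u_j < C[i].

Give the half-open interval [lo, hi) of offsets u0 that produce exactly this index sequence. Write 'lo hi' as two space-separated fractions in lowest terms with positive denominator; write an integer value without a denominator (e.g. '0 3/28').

C = [4/59, 9/59, 18/59, 21/59, 25/59, 34/59, 38/59, 46/59, 47/59, 48/59, 50/59, 1]
j=0 picked index 0: u0 ∈ [0, 4/59)
j=1 picked index 1: u0 ∈ [-11/708, 49/708)
j=2 picked index 2: u0 ∈ [-5/354, 49/354)
j=3 picked index 3: u0 ∈ [13/236, 25/236)
j=4 picked index 4: u0 ∈ [4/177, 16/177)
j=5 picked index 5: u0 ∈ [5/708, 113/708)
j=6 picked index 5: u0 ∈ [-9/118, 9/118)
j=7 picked index 6: u0 ∈ [-5/708, 43/708)
j=8 picked index 7: u0 ∈ [-4/177, 20/177)
j=9 picked index 9: u0 ∈ [11/236, 15/236)
j=10 picked index 11: u0 ∈ [5/354, 1/6)
j=11 picked index 11: u0 ∈ [-49/708, 1/12)
intersection: [13/236, 43/708)

13/236 43/708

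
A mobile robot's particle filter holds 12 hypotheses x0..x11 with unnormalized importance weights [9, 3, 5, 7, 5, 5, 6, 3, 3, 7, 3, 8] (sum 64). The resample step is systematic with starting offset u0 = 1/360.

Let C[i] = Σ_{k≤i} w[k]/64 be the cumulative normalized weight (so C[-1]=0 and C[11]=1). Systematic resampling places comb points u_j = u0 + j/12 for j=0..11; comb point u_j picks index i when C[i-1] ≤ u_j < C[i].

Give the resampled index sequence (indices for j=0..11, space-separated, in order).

C = [9/64, 3/16, 17/64, 3/8, 29/64, 17/32, 5/8, 43/64, 23/32, 53/64, 7/8, 1]
j=0: u_0=1/360 ∈ [0, 9/64) → index 0
j=1: u_1=31/360 ∈ [0, 9/64) → index 0
j=2: u_2=61/360 ∈ [9/64, 3/16) → index 1
j=3: u_3=91/360 ∈ [3/16, 17/64) → index 2
j=4: u_4=121/360 ∈ [17/64, 3/8) → index 3
j=5: u_5=151/360 ∈ [3/8, 29/64) → index 4
j=6: u_6=181/360 ∈ [29/64, 17/32) → index 5
j=7: u_7=211/360 ∈ [17/32, 5/8) → index 6
j=8: u_8=241/360 ∈ [5/8, 43/64) → index 7
j=9: u_9=271/360 ∈ [23/32, 53/64) → index 9
j=10: u_10=301/360 ∈ [53/64, 7/8) → index 10
j=11: u_11=331/360 ∈ [7/8, 1) → index 11

0 0 1 2 3 4 5 6 7 9 10 11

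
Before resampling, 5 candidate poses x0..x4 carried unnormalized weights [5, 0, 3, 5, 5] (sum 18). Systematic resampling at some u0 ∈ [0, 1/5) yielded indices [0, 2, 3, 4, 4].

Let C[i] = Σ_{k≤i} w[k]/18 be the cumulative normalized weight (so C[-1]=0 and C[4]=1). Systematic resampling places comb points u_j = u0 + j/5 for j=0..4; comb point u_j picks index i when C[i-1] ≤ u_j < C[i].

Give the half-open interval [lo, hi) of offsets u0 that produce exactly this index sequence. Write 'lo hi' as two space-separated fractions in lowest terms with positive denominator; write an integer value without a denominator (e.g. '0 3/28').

C = [5/18, 5/18, 4/9, 13/18, 1]
j=0 picked index 0: u0 ∈ [0, 5/18)
j=1 picked index 2: u0 ∈ [7/90, 11/45)
j=2 picked index 3: u0 ∈ [2/45, 29/90)
j=3 picked index 4: u0 ∈ [11/90, 2/5)
j=4 picked index 4: u0 ∈ [-7/90, 1/5)
intersection: [11/90, 1/5)

11/90 1/5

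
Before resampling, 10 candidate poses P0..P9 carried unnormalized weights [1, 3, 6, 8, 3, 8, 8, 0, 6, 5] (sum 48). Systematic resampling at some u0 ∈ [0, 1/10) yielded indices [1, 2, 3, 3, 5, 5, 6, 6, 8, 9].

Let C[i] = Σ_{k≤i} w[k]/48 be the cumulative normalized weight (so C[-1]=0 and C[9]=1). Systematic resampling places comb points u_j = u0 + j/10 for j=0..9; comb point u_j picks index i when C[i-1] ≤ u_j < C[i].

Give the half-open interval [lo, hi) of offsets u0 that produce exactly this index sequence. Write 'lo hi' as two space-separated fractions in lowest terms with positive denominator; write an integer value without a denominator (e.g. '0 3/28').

C = [1/48, 1/12, 5/24, 3/8, 7/16, 29/48, 37/48, 37/48, 43/48, 1]
j=0 picked index 1: u0 ∈ [1/48, 1/12)
j=1 picked index 2: u0 ∈ [-1/60, 13/120)
j=2 picked index 3: u0 ∈ [1/120, 7/40)
j=3 picked index 3: u0 ∈ [-11/120, 3/40)
j=4 picked index 5: u0 ∈ [3/80, 49/240)
j=5 picked index 5: u0 ∈ [-1/16, 5/48)
j=6 picked index 6: u0 ∈ [1/240, 41/240)
j=7 picked index 6: u0 ∈ [-23/240, 17/240)
j=8 picked index 8: u0 ∈ [-7/240, 23/240)
j=9 picked index 9: u0 ∈ [-1/240, 1/10)
intersection: [3/80, 17/240)

3/80 17/240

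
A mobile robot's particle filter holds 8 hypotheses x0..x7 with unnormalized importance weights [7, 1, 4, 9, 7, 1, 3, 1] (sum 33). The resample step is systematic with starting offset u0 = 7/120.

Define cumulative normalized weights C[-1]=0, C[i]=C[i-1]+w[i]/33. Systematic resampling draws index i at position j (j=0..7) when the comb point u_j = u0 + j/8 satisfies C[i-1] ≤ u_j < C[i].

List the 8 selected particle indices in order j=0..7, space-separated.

0 0 2 3 3 4 4 6

C = [7/33, 8/33, 4/11, 7/11, 28/33, 29/33, 32/33, 1]
j=0: u_0=7/120 ∈ [0, 7/33) → index 0
j=1: u_1=11/60 ∈ [0, 7/33) → index 0
j=2: u_2=37/120 ∈ [8/33, 4/11) → index 2
j=3: u_3=13/30 ∈ [4/11, 7/11) → index 3
j=4: u_4=67/120 ∈ [4/11, 7/11) → index 3
j=5: u_5=41/60 ∈ [7/11, 28/33) → index 4
j=6: u_6=97/120 ∈ [7/11, 28/33) → index 4
j=7: u_7=14/15 ∈ [29/33, 32/33) → index 6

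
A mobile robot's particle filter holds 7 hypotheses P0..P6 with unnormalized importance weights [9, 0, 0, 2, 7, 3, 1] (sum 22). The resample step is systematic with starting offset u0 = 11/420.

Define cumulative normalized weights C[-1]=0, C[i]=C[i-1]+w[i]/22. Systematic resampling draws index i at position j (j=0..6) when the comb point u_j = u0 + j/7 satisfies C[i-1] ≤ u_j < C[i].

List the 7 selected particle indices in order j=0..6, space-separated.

0 0 0 3 4 4 5

C = [9/22, 9/22, 9/22, 1/2, 9/11, 21/22, 1]
j=0: u_0=11/420 ∈ [0, 9/22) → index 0
j=1: u_1=71/420 ∈ [0, 9/22) → index 0
j=2: u_2=131/420 ∈ [0, 9/22) → index 0
j=3: u_3=191/420 ∈ [9/22, 1/2) → index 3
j=4: u_4=251/420 ∈ [1/2, 9/11) → index 4
j=5: u_5=311/420 ∈ [1/2, 9/11) → index 4
j=6: u_6=53/60 ∈ [9/11, 21/22) → index 5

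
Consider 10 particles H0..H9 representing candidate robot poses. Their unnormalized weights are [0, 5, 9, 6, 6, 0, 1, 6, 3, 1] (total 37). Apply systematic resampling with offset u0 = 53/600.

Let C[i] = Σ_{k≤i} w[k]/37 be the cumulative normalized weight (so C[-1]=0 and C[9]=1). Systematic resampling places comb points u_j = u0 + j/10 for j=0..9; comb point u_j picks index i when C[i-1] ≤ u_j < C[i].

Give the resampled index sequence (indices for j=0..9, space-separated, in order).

1 2 2 3 3 4 4 7 7 9

C = [0, 5/37, 14/37, 20/37, 26/37, 26/37, 27/37, 33/37, 36/37, 1]
j=0: u_0=53/600 ∈ [0, 5/37) → index 1
j=1: u_1=113/600 ∈ [5/37, 14/37) → index 2
j=2: u_2=173/600 ∈ [5/37, 14/37) → index 2
j=3: u_3=233/600 ∈ [14/37, 20/37) → index 3
j=4: u_4=293/600 ∈ [14/37, 20/37) → index 3
j=5: u_5=353/600 ∈ [20/37, 26/37) → index 4
j=6: u_6=413/600 ∈ [20/37, 26/37) → index 4
j=7: u_7=473/600 ∈ [27/37, 33/37) → index 7
j=8: u_8=533/600 ∈ [27/37, 33/37) → index 7
j=9: u_9=593/600 ∈ [36/37, 1) → index 9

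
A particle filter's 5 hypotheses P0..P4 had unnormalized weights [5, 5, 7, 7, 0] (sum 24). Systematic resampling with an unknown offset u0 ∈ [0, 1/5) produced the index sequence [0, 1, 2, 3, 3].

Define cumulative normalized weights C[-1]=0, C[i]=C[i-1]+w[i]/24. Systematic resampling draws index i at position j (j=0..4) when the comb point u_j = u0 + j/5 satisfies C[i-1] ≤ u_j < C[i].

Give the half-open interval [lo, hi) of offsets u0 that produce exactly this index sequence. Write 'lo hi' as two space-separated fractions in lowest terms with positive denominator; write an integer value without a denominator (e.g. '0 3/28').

13/120 1/5

C = [5/24, 5/12, 17/24, 1, 1]
j=0 picked index 0: u0 ∈ [0, 5/24)
j=1 picked index 1: u0 ∈ [1/120, 13/60)
j=2 picked index 2: u0 ∈ [1/60, 37/120)
j=3 picked index 3: u0 ∈ [13/120, 2/5)
j=4 picked index 3: u0 ∈ [-11/120, 1/5)
intersection: [13/120, 1/5)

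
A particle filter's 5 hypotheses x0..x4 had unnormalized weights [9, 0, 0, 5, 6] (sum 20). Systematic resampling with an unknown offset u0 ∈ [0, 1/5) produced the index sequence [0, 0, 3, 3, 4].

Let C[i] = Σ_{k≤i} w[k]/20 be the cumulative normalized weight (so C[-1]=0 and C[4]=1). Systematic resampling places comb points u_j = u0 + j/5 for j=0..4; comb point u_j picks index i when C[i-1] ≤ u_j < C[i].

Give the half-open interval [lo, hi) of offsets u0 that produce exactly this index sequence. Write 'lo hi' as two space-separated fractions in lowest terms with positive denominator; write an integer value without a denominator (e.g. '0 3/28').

1/20 1/10

C = [9/20, 9/20, 9/20, 7/10, 1]
j=0 picked index 0: u0 ∈ [0, 9/20)
j=1 picked index 0: u0 ∈ [-1/5, 1/4)
j=2 picked index 3: u0 ∈ [1/20, 3/10)
j=3 picked index 3: u0 ∈ [-3/20, 1/10)
j=4 picked index 4: u0 ∈ [-1/10, 1/5)
intersection: [1/20, 1/10)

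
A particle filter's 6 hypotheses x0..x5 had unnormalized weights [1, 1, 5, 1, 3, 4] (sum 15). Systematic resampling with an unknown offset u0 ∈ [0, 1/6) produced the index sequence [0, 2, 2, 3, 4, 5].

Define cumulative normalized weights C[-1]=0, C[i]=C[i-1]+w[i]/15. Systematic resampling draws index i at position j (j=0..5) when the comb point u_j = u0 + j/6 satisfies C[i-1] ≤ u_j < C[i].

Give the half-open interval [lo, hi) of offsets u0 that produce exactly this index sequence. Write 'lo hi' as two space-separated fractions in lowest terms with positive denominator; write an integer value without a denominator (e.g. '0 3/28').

0 1/30

C = [1/15, 2/15, 7/15, 8/15, 11/15, 1]
j=0 picked index 0: u0 ∈ [0, 1/15)
j=1 picked index 2: u0 ∈ [-1/30, 3/10)
j=2 picked index 2: u0 ∈ [-1/5, 2/15)
j=3 picked index 3: u0 ∈ [-1/30, 1/30)
j=4 picked index 4: u0 ∈ [-2/15, 1/15)
j=5 picked index 5: u0 ∈ [-1/10, 1/6)
intersection: [0, 1/30)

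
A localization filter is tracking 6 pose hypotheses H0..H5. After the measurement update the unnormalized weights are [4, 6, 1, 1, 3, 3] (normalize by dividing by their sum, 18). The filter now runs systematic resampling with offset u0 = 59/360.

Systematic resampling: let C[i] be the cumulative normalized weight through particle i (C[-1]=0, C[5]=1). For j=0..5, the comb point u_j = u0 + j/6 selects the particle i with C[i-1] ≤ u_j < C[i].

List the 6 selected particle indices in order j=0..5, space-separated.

C = [2/9, 5/9, 11/18, 2/3, 5/6, 1]
j=0: u_0=59/360 ∈ [0, 2/9) → index 0
j=1: u_1=119/360 ∈ [2/9, 5/9) → index 1
j=2: u_2=179/360 ∈ [2/9, 5/9) → index 1
j=3: u_3=239/360 ∈ [11/18, 2/3) → index 3
j=4: u_4=299/360 ∈ [2/3, 5/6) → index 4
j=5: u_5=359/360 ∈ [5/6, 1) → index 5

0 1 1 3 4 5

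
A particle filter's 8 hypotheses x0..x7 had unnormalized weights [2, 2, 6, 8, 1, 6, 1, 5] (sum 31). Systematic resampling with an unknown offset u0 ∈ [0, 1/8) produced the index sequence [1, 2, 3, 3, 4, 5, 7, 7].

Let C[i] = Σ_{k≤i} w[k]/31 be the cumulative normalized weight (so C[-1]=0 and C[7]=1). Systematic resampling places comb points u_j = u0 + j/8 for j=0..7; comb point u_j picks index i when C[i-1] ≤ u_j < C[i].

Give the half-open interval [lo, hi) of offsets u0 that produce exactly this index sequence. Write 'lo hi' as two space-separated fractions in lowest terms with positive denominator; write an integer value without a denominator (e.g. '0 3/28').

C = [2/31, 4/31, 10/31, 18/31, 19/31, 25/31, 26/31, 1]
j=0 picked index 1: u0 ∈ [2/31, 4/31)
j=1 picked index 2: u0 ∈ [1/248, 49/248)
j=2 picked index 3: u0 ∈ [9/124, 41/124)
j=3 picked index 3: u0 ∈ [-13/248, 51/248)
j=4 picked index 4: u0 ∈ [5/62, 7/62)
j=5 picked index 5: u0 ∈ [-3/248, 45/248)
j=6 picked index 7: u0 ∈ [11/124, 1/4)
j=7 picked index 7: u0 ∈ [-9/248, 1/8)
intersection: [11/124, 7/62)

11/124 7/62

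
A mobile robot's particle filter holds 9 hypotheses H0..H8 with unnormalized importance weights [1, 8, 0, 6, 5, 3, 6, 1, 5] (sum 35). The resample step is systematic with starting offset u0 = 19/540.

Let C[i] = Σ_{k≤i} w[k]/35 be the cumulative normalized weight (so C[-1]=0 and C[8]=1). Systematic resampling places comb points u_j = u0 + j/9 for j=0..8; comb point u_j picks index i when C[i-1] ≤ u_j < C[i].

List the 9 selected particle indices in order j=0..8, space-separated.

1 1 3 3 4 5 6 6 8

C = [1/35, 9/35, 9/35, 3/7, 4/7, 23/35, 29/35, 6/7, 1]
j=0: u_0=19/540 ∈ [1/35, 9/35) → index 1
j=1: u_1=79/540 ∈ [1/35, 9/35) → index 1
j=2: u_2=139/540 ∈ [9/35, 3/7) → index 3
j=3: u_3=199/540 ∈ [9/35, 3/7) → index 3
j=4: u_4=259/540 ∈ [3/7, 4/7) → index 4
j=5: u_5=319/540 ∈ [4/7, 23/35) → index 5
j=6: u_6=379/540 ∈ [23/35, 29/35) → index 6
j=7: u_7=439/540 ∈ [23/35, 29/35) → index 6
j=8: u_8=499/540 ∈ [6/7, 1) → index 8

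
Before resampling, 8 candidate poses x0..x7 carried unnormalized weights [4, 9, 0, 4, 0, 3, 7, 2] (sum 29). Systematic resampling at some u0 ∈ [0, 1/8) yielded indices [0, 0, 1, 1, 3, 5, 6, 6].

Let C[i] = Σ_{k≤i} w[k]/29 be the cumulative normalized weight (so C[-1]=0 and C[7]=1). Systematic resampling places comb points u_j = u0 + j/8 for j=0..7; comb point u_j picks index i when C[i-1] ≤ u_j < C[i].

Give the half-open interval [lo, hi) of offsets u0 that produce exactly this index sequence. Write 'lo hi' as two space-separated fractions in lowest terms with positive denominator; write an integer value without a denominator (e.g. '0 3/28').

0 3/232

C = [4/29, 13/29, 13/29, 17/29, 17/29, 20/29, 27/29, 1]
j=0 picked index 0: u0 ∈ [0, 4/29)
j=1 picked index 0: u0 ∈ [-1/8, 3/232)
j=2 picked index 1: u0 ∈ [-13/116, 23/116)
j=3 picked index 1: u0 ∈ [-55/232, 17/232)
j=4 picked index 3: u0 ∈ [-3/58, 5/58)
j=5 picked index 5: u0 ∈ [-9/232, 15/232)
j=6 picked index 6: u0 ∈ [-7/116, 21/116)
j=7 picked index 6: u0 ∈ [-43/232, 13/232)
intersection: [0, 3/232)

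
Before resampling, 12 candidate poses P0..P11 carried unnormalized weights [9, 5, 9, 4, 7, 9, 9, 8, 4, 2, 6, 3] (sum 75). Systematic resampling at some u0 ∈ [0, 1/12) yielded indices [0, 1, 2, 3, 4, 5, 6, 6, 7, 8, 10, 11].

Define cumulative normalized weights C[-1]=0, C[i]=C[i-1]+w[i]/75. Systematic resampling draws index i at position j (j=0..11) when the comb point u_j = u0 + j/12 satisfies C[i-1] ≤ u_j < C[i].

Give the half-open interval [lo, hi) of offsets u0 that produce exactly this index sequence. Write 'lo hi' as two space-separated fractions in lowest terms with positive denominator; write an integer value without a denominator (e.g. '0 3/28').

11/150 1/12

C = [3/25, 14/75, 23/75, 9/25, 34/75, 43/75, 52/75, 4/5, 64/75, 22/25, 24/25, 1]
j=0 picked index 0: u0 ∈ [0, 3/25)
j=1 picked index 1: u0 ∈ [11/300, 31/300)
j=2 picked index 2: u0 ∈ [1/50, 7/50)
j=3 picked index 3: u0 ∈ [17/300, 11/100)
j=4 picked index 4: u0 ∈ [2/75, 3/25)
j=5 picked index 5: u0 ∈ [11/300, 47/300)
j=6 picked index 6: u0 ∈ [11/150, 29/150)
j=7 picked index 6: u0 ∈ [-1/100, 11/100)
j=8 picked index 7: u0 ∈ [2/75, 2/15)
j=9 picked index 8: u0 ∈ [1/20, 31/300)
j=10 picked index 10: u0 ∈ [7/150, 19/150)
j=11 picked index 11: u0 ∈ [13/300, 1/12)
intersection: [11/150, 1/12)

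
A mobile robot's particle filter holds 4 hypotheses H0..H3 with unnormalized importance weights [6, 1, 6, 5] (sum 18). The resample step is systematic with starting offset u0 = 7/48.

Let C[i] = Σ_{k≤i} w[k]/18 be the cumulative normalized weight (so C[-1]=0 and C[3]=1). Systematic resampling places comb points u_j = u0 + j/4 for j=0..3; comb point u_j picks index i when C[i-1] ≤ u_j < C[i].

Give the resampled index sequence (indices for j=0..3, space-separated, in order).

C = [1/3, 7/18, 13/18, 1]
j=0: u_0=7/48 ∈ [0, 1/3) → index 0
j=1: u_1=19/48 ∈ [7/18, 13/18) → index 2
j=2: u_2=31/48 ∈ [7/18, 13/18) → index 2
j=3: u_3=43/48 ∈ [13/18, 1) → index 3

0 2 2 3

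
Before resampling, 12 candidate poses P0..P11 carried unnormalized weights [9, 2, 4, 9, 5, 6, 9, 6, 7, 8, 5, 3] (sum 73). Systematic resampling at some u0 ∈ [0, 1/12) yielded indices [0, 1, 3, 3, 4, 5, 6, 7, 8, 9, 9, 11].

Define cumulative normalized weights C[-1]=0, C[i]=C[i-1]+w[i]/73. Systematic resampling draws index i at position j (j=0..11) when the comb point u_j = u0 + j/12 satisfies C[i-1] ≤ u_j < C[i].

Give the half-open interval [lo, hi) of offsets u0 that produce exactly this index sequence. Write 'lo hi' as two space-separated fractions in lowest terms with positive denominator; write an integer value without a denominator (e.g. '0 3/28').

37/876 25/438

C = [9/73, 11/73, 15/73, 24/73, 29/73, 35/73, 44/73, 50/73, 57/73, 65/73, 70/73, 1]
j=0 picked index 0: u0 ∈ [0, 9/73)
j=1 picked index 1: u0 ∈ [35/876, 59/876)
j=2 picked index 3: u0 ∈ [17/438, 71/438)
j=3 picked index 3: u0 ∈ [-13/292, 23/292)
j=4 picked index 4: u0 ∈ [-1/219, 14/219)
j=5 picked index 5: u0 ∈ [-17/876, 55/876)
j=6 picked index 6: u0 ∈ [-3/146, 15/146)
j=7 picked index 7: u0 ∈ [17/876, 89/876)
j=8 picked index 8: u0 ∈ [4/219, 25/219)
j=9 picked index 9: u0 ∈ [9/292, 41/292)
j=10 picked index 9: u0 ∈ [-23/438, 25/438)
j=11 picked index 11: u0 ∈ [37/876, 1/12)
intersection: [37/876, 25/438)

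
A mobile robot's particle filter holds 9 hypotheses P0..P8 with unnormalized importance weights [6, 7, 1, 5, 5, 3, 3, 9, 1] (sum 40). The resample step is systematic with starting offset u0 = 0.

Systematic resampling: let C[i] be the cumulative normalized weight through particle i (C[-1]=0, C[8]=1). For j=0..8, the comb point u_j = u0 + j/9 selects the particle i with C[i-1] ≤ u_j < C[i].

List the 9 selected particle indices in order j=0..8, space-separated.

C = [3/20, 13/40, 7/20, 19/40, 3/5, 27/40, 3/4, 39/40, 1]
j=0: u_0=0 ∈ [0, 3/20) → index 0
j=1: u_1=1/9 ∈ [0, 3/20) → index 0
j=2: u_2=2/9 ∈ [3/20, 13/40) → index 1
j=3: u_3=1/3 ∈ [13/40, 7/20) → index 2
j=4: u_4=4/9 ∈ [7/20, 19/40) → index 3
j=5: u_5=5/9 ∈ [19/40, 3/5) → index 4
j=6: u_6=2/3 ∈ [3/5, 27/40) → index 5
j=7: u_7=7/9 ∈ [3/4, 39/40) → index 7
j=8: u_8=8/9 ∈ [3/4, 39/40) → index 7

0 0 1 2 3 4 5 7 7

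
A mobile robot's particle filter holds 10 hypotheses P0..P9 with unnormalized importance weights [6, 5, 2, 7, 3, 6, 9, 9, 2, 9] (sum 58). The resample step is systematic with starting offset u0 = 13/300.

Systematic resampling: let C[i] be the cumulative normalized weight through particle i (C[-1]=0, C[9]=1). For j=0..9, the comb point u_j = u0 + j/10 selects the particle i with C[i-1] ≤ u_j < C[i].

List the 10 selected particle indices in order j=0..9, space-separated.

0 1 3 3 5 6 6 7 8 9

C = [3/29, 11/58, 13/58, 10/29, 23/58, 1/2, 19/29, 47/58, 49/58, 1]
j=0: u_0=13/300 ∈ [0, 3/29) → index 0
j=1: u_1=43/300 ∈ [3/29, 11/58) → index 1
j=2: u_2=73/300 ∈ [13/58, 10/29) → index 3
j=3: u_3=103/300 ∈ [13/58, 10/29) → index 3
j=4: u_4=133/300 ∈ [23/58, 1/2) → index 5
j=5: u_5=163/300 ∈ [1/2, 19/29) → index 6
j=6: u_6=193/300 ∈ [1/2, 19/29) → index 6
j=7: u_7=223/300 ∈ [19/29, 47/58) → index 7
j=8: u_8=253/300 ∈ [47/58, 49/58) → index 8
j=9: u_9=283/300 ∈ [49/58, 1) → index 9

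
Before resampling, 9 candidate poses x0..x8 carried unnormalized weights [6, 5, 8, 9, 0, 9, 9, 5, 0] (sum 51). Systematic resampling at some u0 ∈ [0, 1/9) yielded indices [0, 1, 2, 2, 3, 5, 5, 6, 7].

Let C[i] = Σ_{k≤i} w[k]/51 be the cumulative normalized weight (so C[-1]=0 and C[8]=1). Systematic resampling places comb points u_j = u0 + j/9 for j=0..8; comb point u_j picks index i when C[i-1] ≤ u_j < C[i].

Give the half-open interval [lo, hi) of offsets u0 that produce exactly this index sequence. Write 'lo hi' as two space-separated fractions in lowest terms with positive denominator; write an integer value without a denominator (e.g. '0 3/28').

2/153 2/51

C = [2/17, 11/51, 19/51, 28/51, 28/51, 37/51, 46/51, 1, 1]
j=0 picked index 0: u0 ∈ [0, 2/17)
j=1 picked index 1: u0 ∈ [1/153, 16/153)
j=2 picked index 2: u0 ∈ [-1/153, 23/153)
j=3 picked index 2: u0 ∈ [-2/17, 2/51)
j=4 picked index 3: u0 ∈ [-11/153, 16/153)
j=5 picked index 5: u0 ∈ [-1/153, 26/153)
j=6 picked index 5: u0 ∈ [-2/17, 1/17)
j=7 picked index 6: u0 ∈ [-8/153, 19/153)
j=8 picked index 7: u0 ∈ [2/153, 1/9)
intersection: [2/153, 2/51)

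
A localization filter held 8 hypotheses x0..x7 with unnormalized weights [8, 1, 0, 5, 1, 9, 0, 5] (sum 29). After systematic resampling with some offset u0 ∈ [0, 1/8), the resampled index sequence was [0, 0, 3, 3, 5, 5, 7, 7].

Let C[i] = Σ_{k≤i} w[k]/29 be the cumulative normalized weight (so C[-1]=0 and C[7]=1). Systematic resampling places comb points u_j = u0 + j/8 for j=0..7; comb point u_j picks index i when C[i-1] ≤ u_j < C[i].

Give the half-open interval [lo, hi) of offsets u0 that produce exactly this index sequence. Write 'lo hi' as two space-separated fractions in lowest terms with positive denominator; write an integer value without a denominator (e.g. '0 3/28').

9/116 25/232

C = [8/29, 9/29, 9/29, 14/29, 15/29, 24/29, 24/29, 1]
j=0 picked index 0: u0 ∈ [0, 8/29)
j=1 picked index 0: u0 ∈ [-1/8, 35/232)
j=2 picked index 3: u0 ∈ [7/116, 27/116)
j=3 picked index 3: u0 ∈ [-15/232, 25/232)
j=4 picked index 5: u0 ∈ [1/58, 19/58)
j=5 picked index 5: u0 ∈ [-25/232, 47/232)
j=6 picked index 7: u0 ∈ [9/116, 1/4)
j=7 picked index 7: u0 ∈ [-11/232, 1/8)
intersection: [9/116, 25/232)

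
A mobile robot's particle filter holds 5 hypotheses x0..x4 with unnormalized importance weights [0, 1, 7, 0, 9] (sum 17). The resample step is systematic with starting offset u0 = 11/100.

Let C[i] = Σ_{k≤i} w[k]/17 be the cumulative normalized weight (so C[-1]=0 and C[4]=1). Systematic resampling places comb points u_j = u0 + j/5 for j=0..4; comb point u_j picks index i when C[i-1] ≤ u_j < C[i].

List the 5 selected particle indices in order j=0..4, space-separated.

C = [0, 1/17, 8/17, 8/17, 1]
j=0: u_0=11/100 ∈ [1/17, 8/17) → index 2
j=1: u_1=31/100 ∈ [1/17, 8/17) → index 2
j=2: u_2=51/100 ∈ [8/17, 1) → index 4
j=3: u_3=71/100 ∈ [8/17, 1) → index 4
j=4: u_4=91/100 ∈ [8/17, 1) → index 4

2 2 4 4 4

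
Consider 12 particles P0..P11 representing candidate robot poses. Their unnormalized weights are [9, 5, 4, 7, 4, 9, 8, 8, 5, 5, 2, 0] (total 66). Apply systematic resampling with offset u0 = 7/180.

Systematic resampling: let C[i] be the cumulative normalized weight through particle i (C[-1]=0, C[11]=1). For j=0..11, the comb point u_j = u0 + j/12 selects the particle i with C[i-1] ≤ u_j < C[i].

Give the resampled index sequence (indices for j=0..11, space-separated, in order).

0 0 1 3 3 5 5 6 7 7 8 9

C = [3/22, 7/33, 3/11, 25/66, 29/66, 19/33, 23/33, 9/11, 59/66, 32/33, 1, 1]
j=0: u_0=7/180 ∈ [0, 3/22) → index 0
j=1: u_1=11/90 ∈ [0, 3/22) → index 0
j=2: u_2=37/180 ∈ [3/22, 7/33) → index 1
j=3: u_3=13/45 ∈ [3/11, 25/66) → index 3
j=4: u_4=67/180 ∈ [3/11, 25/66) → index 3
j=5: u_5=41/90 ∈ [29/66, 19/33) → index 5
j=6: u_6=97/180 ∈ [29/66, 19/33) → index 5
j=7: u_7=28/45 ∈ [19/33, 23/33) → index 6
j=8: u_8=127/180 ∈ [23/33, 9/11) → index 7
j=9: u_9=71/90 ∈ [23/33, 9/11) → index 7
j=10: u_10=157/180 ∈ [9/11, 59/66) → index 8
j=11: u_11=43/45 ∈ [59/66, 32/33) → index 9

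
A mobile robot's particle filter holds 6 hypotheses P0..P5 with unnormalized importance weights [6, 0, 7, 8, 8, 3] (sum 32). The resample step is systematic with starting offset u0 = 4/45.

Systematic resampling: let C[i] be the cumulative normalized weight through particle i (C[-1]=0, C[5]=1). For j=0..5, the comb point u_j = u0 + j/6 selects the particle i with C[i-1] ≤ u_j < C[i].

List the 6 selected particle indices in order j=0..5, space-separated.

C = [3/16, 3/16, 13/32, 21/32, 29/32, 1]
j=0: u_0=4/45 ∈ [0, 3/16) → index 0
j=1: u_1=23/90 ∈ [3/16, 13/32) → index 2
j=2: u_2=19/45 ∈ [13/32, 21/32) → index 3
j=3: u_3=53/90 ∈ [13/32, 21/32) → index 3
j=4: u_4=34/45 ∈ [21/32, 29/32) → index 4
j=5: u_5=83/90 ∈ [29/32, 1) → index 5

0 2 3 3 4 5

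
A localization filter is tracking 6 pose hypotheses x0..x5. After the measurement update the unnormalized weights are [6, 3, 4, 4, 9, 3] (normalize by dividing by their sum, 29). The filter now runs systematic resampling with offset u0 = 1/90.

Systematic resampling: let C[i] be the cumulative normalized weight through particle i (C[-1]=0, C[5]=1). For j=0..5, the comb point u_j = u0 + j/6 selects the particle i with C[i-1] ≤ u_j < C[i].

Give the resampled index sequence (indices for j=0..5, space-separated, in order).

C = [6/29, 9/29, 13/29, 17/29, 26/29, 1]
j=0: u_0=1/90 ∈ [0, 6/29) → index 0
j=1: u_1=8/45 ∈ [0, 6/29) → index 0
j=2: u_2=31/90 ∈ [9/29, 13/29) → index 2
j=3: u_3=23/45 ∈ [13/29, 17/29) → index 3
j=4: u_4=61/90 ∈ [17/29, 26/29) → index 4
j=5: u_5=38/45 ∈ [17/29, 26/29) → index 4

0 0 2 3 4 4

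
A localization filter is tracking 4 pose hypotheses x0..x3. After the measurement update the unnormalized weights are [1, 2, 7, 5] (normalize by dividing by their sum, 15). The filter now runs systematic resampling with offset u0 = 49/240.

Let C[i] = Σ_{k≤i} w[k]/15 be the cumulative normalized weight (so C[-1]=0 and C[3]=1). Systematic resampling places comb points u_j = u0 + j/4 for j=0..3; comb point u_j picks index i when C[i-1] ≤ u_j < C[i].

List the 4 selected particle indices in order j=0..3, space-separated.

C = [1/15, 1/5, 2/3, 1]
j=0: u_0=49/240 ∈ [1/5, 2/3) → index 2
j=1: u_1=109/240 ∈ [1/5, 2/3) → index 2
j=2: u_2=169/240 ∈ [2/3, 1) → index 3
j=3: u_3=229/240 ∈ [2/3, 1) → index 3

2 2 3 3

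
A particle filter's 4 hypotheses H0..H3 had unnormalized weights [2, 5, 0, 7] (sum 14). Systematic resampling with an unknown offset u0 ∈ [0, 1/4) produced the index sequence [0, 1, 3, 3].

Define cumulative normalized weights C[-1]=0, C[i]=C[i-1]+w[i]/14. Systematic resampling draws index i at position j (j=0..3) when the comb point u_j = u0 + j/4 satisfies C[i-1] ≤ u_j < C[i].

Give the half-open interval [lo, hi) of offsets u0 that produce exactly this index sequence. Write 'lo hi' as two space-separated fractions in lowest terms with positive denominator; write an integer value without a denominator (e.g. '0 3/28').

C = [1/7, 1/2, 1/2, 1]
j=0 picked index 0: u0 ∈ [0, 1/7)
j=1 picked index 1: u0 ∈ [-3/28, 1/4)
j=2 picked index 3: u0 ∈ [0, 1/2)
j=3 picked index 3: u0 ∈ [-1/4, 1/4)
intersection: [0, 1/7)

0 1/7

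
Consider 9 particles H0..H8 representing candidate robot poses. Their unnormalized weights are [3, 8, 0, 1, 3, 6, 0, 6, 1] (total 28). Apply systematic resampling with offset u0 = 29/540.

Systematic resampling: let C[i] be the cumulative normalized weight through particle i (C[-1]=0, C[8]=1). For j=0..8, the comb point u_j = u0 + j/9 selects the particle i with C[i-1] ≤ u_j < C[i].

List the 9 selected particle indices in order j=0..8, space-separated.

C = [3/28, 11/28, 11/28, 3/7, 15/28, 3/4, 3/4, 27/28, 1]
j=0: u_0=29/540 ∈ [0, 3/28) → index 0
j=1: u_1=89/540 ∈ [3/28, 11/28) → index 1
j=2: u_2=149/540 ∈ [3/28, 11/28) → index 1
j=3: u_3=209/540 ∈ [3/28, 11/28) → index 1
j=4: u_4=269/540 ∈ [3/7, 15/28) → index 4
j=5: u_5=329/540 ∈ [15/28, 3/4) → index 5
j=6: u_6=389/540 ∈ [15/28, 3/4) → index 5
j=7: u_7=449/540 ∈ [3/4, 27/28) → index 7
j=8: u_8=509/540 ∈ [3/4, 27/28) → index 7

0 1 1 1 4 5 5 7 7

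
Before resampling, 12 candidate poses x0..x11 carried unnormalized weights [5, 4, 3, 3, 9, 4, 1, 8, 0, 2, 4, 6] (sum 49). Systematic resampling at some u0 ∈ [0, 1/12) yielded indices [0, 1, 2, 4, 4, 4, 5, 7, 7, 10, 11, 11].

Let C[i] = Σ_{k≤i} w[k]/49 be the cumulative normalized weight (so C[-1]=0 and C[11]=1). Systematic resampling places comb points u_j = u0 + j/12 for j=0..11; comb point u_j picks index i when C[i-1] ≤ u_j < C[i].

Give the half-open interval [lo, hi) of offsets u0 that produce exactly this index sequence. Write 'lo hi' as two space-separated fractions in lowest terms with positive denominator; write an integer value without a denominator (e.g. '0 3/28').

C = [5/49, 9/49, 12/49, 15/49, 24/49, 4/7, 29/49, 37/49, 37/49, 39/49, 43/49, 1]
j=0 picked index 0: u0 ∈ [0, 5/49)
j=1 picked index 1: u0 ∈ [11/588, 59/588)
j=2 picked index 2: u0 ∈ [5/294, 23/294)
j=3 picked index 4: u0 ∈ [11/196, 47/196)
j=4 picked index 4: u0 ∈ [-4/147, 23/147)
j=5 picked index 4: u0 ∈ [-65/588, 43/588)
j=6 picked index 5: u0 ∈ [-1/98, 1/14)
j=7 picked index 7: u0 ∈ [5/588, 101/588)
j=8 picked index 7: u0 ∈ [-11/147, 13/147)
j=9 picked index 10: u0 ∈ [9/196, 25/196)
j=10 picked index 11: u0 ∈ [13/294, 1/6)
j=11 picked index 11: u0 ∈ [-23/588, 1/12)
intersection: [11/196, 1/14)

11/196 1/14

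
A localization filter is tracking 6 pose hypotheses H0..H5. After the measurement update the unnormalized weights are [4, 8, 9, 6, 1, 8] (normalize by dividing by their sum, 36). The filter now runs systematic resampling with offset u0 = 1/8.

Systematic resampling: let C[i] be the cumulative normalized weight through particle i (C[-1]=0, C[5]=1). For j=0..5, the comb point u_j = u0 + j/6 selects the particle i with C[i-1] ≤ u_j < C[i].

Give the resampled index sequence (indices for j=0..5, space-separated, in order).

C = [1/9, 1/3, 7/12, 3/4, 7/9, 1]
j=0: u_0=1/8 ∈ [1/9, 1/3) → index 1
j=1: u_1=7/24 ∈ [1/9, 1/3) → index 1
j=2: u_2=11/24 ∈ [1/3, 7/12) → index 2
j=3: u_3=5/8 ∈ [7/12, 3/4) → index 3
j=4: u_4=19/24 ∈ [7/9, 1) → index 5
j=5: u_5=23/24 ∈ [7/9, 1) → index 5

1 1 2 3 5 5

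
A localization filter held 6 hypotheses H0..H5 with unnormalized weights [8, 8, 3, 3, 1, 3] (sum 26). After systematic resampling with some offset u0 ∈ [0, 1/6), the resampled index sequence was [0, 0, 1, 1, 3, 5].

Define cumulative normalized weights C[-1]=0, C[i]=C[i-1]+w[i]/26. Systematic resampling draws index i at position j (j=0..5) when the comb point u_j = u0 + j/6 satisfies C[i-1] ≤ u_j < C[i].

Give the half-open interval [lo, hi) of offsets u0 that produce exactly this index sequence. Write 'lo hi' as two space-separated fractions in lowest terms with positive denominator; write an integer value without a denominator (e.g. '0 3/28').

C = [4/13, 8/13, 19/26, 11/13, 23/26, 1]
j=0 picked index 0: u0 ∈ [0, 4/13)
j=1 picked index 0: u0 ∈ [-1/6, 11/78)
j=2 picked index 1: u0 ∈ [-1/39, 11/39)
j=3 picked index 1: u0 ∈ [-5/26, 3/26)
j=4 picked index 3: u0 ∈ [5/78, 7/39)
j=5 picked index 5: u0 ∈ [2/39, 1/6)
intersection: [5/78, 3/26)

5/78 3/26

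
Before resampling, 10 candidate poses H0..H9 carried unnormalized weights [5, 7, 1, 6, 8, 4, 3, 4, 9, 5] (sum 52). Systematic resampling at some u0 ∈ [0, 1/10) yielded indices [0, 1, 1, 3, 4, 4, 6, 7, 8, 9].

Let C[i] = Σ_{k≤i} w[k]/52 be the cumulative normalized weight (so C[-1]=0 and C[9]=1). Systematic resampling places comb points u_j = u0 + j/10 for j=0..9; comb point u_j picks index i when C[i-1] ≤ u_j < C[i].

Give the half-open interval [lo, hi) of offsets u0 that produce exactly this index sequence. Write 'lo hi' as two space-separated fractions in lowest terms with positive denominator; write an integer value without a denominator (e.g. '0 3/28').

1/260 1/52

C = [5/52, 3/13, 1/4, 19/52, 27/52, 31/52, 17/26, 19/26, 47/52, 1]
j=0 picked index 0: u0 ∈ [0, 5/52)
j=1 picked index 1: u0 ∈ [-1/260, 17/130)
j=2 picked index 1: u0 ∈ [-27/260, 2/65)
j=3 picked index 3: u0 ∈ [-1/20, 17/260)
j=4 picked index 4: u0 ∈ [-9/260, 31/260)
j=5 picked index 4: u0 ∈ [-7/52, 1/52)
j=6 picked index 6: u0 ∈ [-1/260, 7/130)
j=7 picked index 7: u0 ∈ [-3/65, 2/65)
j=8 picked index 8: u0 ∈ [-9/130, 27/260)
j=9 picked index 9: u0 ∈ [1/260, 1/10)
intersection: [1/260, 1/52)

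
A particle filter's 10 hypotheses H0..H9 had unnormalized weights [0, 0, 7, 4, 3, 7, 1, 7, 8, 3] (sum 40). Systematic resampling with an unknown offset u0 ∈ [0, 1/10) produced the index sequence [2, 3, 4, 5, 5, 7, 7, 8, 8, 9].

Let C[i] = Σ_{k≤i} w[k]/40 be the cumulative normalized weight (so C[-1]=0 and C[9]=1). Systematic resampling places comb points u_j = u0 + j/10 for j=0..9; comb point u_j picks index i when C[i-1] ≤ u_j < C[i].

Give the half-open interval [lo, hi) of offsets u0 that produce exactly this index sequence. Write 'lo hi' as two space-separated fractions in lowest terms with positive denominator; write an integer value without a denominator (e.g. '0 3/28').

3/40 1/10

C = [0, 0, 7/40, 11/40, 7/20, 21/40, 11/20, 29/40, 37/40, 1]
j=0 picked index 2: u0 ∈ [0, 7/40)
j=1 picked index 3: u0 ∈ [3/40, 7/40)
j=2 picked index 4: u0 ∈ [3/40, 3/20)
j=3 picked index 5: u0 ∈ [1/20, 9/40)
j=4 picked index 5: u0 ∈ [-1/20, 1/8)
j=5 picked index 7: u0 ∈ [1/20, 9/40)
j=6 picked index 7: u0 ∈ [-1/20, 1/8)
j=7 picked index 8: u0 ∈ [1/40, 9/40)
j=8 picked index 8: u0 ∈ [-3/40, 1/8)
j=9 picked index 9: u0 ∈ [1/40, 1/10)
intersection: [3/40, 1/10)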